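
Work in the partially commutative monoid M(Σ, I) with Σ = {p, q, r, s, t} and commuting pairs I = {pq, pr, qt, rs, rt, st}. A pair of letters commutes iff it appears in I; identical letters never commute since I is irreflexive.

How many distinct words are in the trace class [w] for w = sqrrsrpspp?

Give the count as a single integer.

56

#0=s has no predecessor
#1=q depends on [0:s]
#2=r depends on [1:q]
#3=r depends on [2:r]
#4=s depends on [1:q]
#5=r depends on [3:r]
#6=p depends on [4:s]
#7=s depends on [6:p]
#8=p depends on [7:s]
#9=p depends on [8:p]
sources: [0:s]
N(rest) = Σ N(rest − s) over sources s of rest; N(one piece) = 1:
  size 1 → [5]=1  [9]=1
  size 2 → [3,5]=1  [5,9]=2  [8,9]=1
  size 3 → [2,3,5]=1  [3,5,9]=3  [5,8,9]=3  [7,8,9]=1
  size 4 → [2,3,5,9]=4  [3,5,8,9]=6  [5,7,8,9]=4  [6,7,8,9]=1
  size 5 → [2,3,5,8,9]=10  [3,5,7,8,9]=10  [4,6,7,8,9]=1  [5,6,7,8,9]=5
  size 6 → [2,3,5,7,8,9]=20  [3,5,6,7,8,9]=15  [4,5,6,7,8,9]=6
  size 7 → [2,3,5,6,7,8,9]=35  [3,4,5,6,7,8,9]=21
  size 8 → [2,3,4,5,6,7,8,9]=56
  first=0(s) contributes 56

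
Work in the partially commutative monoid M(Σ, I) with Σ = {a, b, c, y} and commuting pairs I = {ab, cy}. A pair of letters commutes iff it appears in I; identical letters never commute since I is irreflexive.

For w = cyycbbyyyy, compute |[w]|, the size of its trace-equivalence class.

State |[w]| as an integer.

6

0(c) covers ∅
1(y) covers ∅
2(y) covers 1:y
3(c) covers 0:c
4(b) covers 2:y, 3:c
5(b) covers 4:b
6(y) covers 5:b
7(y) covers 6:y
8(y) covers 7:y
9(y) covers 8:y
floor of heap: 0:c, 1:y
completions by unplaced set U, small U first (add the entries for U minus each lowest piece of U):
  |U|=1: {9}:1
  |U|=2: {8,9}:1
  |U|=3: {7,8,9}:1
  |U|=4: {6,7,8,9}:1
  |U|=5: {5,6,7,8,9}:1
  |U|=6: {4,5,6,7,8,9}:1
  |U|=7: {2,4,5,6,7,8,9}:1  {3,4,5,6,7,8,9}:1
  |U|=8: {0,3,4,5,6,7,8,9}:1  {1,2,4,5,6,7,8,9}:1  {2,3,4,5,6,7,8,9}:2
  start at 0(c): 3
  start at 1(y): 3
sum over floor = 6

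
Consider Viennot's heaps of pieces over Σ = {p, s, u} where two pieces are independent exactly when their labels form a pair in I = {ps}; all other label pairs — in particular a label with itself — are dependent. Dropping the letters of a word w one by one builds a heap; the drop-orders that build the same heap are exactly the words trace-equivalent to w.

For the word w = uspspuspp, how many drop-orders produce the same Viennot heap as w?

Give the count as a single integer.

piece 0:u — minimal
piece 1:s rests on {0:u}
piece 2:p rests on {0:u}
piece 3:s rests on {1:s}
piece 4:p rests on {2:p}
piece 5:u rests on {3:s, 4:p}
piece 6:s rests on {5:u}
piece 7:p rests on {5:u}
piece 8:p rests on {7:p}
minimal pieces: {0:u}
ways to finish when only these pieces remain (= sum over removing one remaining piece with nothing left below it):
  1 left: {6}→1  {8}→1
  2 left: {6,8}→2  {7,8}→1
  3 left: {6,7,8}→3
  4 left: {5,6,7,8}→3
  5 left: {3,5,6,7,8}→3  {4,5,6,7,8}→3
  6 left: {1,3,5,6,7,8}→3  {2,4,5,6,7,8}→3  {3,4,5,6,7,8}→6
  7 left: {1,3,4,5,6,7,8}→9  {2,3,4,5,6,7,8}→9
  placing 0:u first → 18 extensions

18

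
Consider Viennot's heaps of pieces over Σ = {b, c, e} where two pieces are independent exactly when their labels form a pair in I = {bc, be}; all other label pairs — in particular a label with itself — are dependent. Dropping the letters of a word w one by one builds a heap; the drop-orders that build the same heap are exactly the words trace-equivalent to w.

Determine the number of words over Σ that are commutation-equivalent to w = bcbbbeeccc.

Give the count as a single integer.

piece 0:b — minimal
piece 1:c — minimal
piece 2:b rests on {0:b}
piece 3:b rests on {2:b}
piece 4:b rests on {3:b}
piece 5:e rests on {1:c}
piece 6:e rests on {5:e}
piece 7:c rests on {6:e}
piece 8:c rests on {7:c}
piece 9:c rests on {8:c}
minimal pieces: {0:b, 1:c}
ways to finish when only these pieces remain (= sum over removing one remaining piece with nothing left below it):
  1 left: {4}→1  {9}→1
  2 left: {3,4}→1  {4,9}→2  {8,9}→1
  3 left: {2,3,4}→1  {3,4,9}→3  {4,8,9}→3  {7,8,9}→1
  4 left: {0,2,3,4}→1  {2,3,4,9}→4  {3,4,8,9}→6  {4,7,8,9}→4  {6,7,8,9}→1
  5 left: {0,2,3,4,9}→5  {2,3,4,8,9}→10  {3,4,7,8,9}→10  {4,6,7,8,9}→5  {5,6,7,8,9}→1
  6 left: {0,2,3,4,8,9}→15  {1,5,6,7,8,9}→1  {2,3,4,7,8,9}→20  {3,4,6,7,8,9}→15  {4,5,6,7,8,9}→6
  7 left: {0,2,3,4,7,8,9}→35  {1,4,5,6,7,8,9}→7  {2,3,4,6,7,8,9}→35  {3,4,5,6,7,8,9}→21
  8 left: {0,2,3,4,6,7,8,9}→70  {1,3,4,5,6,7,8,9}→28  {2,3,4,5,6,7,8,9}→56
  placing 0:b first → 84 extensions
  placing 1:c first → 126 extensions
total linear extensions = 210

210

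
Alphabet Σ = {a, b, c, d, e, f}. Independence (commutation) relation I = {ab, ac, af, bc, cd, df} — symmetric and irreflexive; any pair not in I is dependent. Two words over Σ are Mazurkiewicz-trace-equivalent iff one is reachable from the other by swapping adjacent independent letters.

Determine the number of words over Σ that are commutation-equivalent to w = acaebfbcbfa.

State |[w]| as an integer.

63

piece 0:a — minimal
piece 1:c — minimal
piece 2:a rests on {0:a}
piece 3:e rests on {1:c, 2:a}
piece 4:b rests on {3:e}
piece 5:f rests on {4:b}
piece 6:b rests on {5:f}
piece 7:c rests on {5:f}
piece 8:b rests on {6:b}
piece 9:f rests on {7:c, 8:b}
piece 10:a rests on {3:e}
minimal pieces: {0:a, 1:c}
ways to finish when only these pieces remain (= sum over removing one remaining piece with nothing left below it):
  1 left: {9}→1  {10}→1
  2 left: {7,9}→1  {8,9}→1  {9,10}→2
  3 left: {6,8,9}→1  {7,8,9}→2  {7,9,10}→3  {8,9,10}→3
  4 left: {6,7,8,9}→3  {6,8,9,10}→4  {7,8,9,10}→8
  5 left: {5,6,7,8,9}→3  {6,7,8,9,10}→15
  6 left: {4,5,6,7,8,9}→3  {5,6,7,8,9,10}→18
  7 left: {4,5,6,7,8,9,10}→21
  8 left: {3,4,5,6,7,8,9,10}→21
  9 left: {1,3,4,5,6,7,8,9,10}→21  {2,3,4,5,6,7,8,9,10}→21
  placing 0:a first → 42 extensions
  placing 1:c first → 21 extensions
total linear extensions = 63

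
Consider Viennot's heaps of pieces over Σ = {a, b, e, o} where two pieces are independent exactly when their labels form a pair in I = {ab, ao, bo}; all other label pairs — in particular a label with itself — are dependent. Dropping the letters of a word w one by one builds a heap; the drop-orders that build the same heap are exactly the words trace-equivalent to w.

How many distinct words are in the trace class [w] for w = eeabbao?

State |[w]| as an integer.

#0=e has no predecessor
#1=e depends on [0:e]
#2=a depends on [1:e]
#3=b depends on [1:e]
#4=b depends on [3:b]
#5=a depends on [2:a]
#6=o depends on [1:e]
sources: [0:e]
N(rest) = Σ N(rest − s) over sources s of rest; N(one piece) = 1:
  size 1 → [4]=1  [5]=1  [6]=1
  size 2 → [2,5]=1  [3,4]=1  [4,5]=2  [4,6]=2  [5,6]=2
  size 3 → [2,4,5]=3  [2,5,6]=3  [3,4,5]=3  [3,4,6]=3  [4,5,6]=6
  size 4 → [2,3,4,5]=6  [2,4,5,6]=12  [3,4,5,6]=12
  size 5 → [2,3,4,5,6]=30
  first=0(e) contributes 30

30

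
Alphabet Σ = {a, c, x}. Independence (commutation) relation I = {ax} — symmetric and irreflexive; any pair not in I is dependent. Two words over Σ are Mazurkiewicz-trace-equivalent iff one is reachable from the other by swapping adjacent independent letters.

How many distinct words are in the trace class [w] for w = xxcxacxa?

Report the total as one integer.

4

#0=x has no predecessor
#1=x depends on [0:x]
#2=c depends on [1:x]
#3=x depends on [2:c]
#4=a depends on [2:c]
#5=c depends on [3:x, 4:a]
#6=x depends on [5:c]
#7=a depends on [5:c]
sources: [0:x]
N(rest) = Σ N(rest − s) over sources s of rest; N(one piece) = 1:
  size 1 → [6]=1  [7]=1
  size 2 → [6,7]=2
  size 3 → [5,6,7]=2
  size 4 → [3,5,6,7]=2  [4,5,6,7]=2
  size 5 → [3,4,5,6,7]=4
  size 6 → [2,3,4,5,6,7]=4
  first=0(x) contributes 4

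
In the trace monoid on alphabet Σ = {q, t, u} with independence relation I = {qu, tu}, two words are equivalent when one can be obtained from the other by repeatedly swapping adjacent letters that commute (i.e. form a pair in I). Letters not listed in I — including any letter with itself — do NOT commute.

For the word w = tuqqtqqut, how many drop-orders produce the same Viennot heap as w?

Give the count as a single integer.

36

piece 0:t — minimal
piece 1:u — minimal
piece 2:q rests on {0:t}
piece 3:q rests on {2:q}
piece 4:t rests on {3:q}
piece 5:q rests on {4:t}
piece 6:q rests on {5:q}
piece 7:u rests on {1:u}
piece 8:t rests on {6:q}
minimal pieces: {0:t, 1:u}
ways to finish when only these pieces remain (= sum over removing one remaining piece with nothing left below it):
  1 left: {7}→1  {8}→1
  2 left: {1,7}→1  {6,8}→1  {7,8}→2
  3 left: {1,7,8}→3  {5,6,8}→1  {6,7,8}→3
  4 left: {1,6,7,8}→6  {4,5,6,8}→1  {5,6,7,8}→4
  5 left: {1,5,6,7,8}→10  {3,4,5,6,8}→1  {4,5,6,7,8}→5
  6 left: {1,4,5,6,7,8}→15  {2,3,4,5,6,8}→1  {3,4,5,6,7,8}→6
  7 left: {0,2,3,4,5,6,8}→1  {1,3,4,5,6,7,8}→21  {2,3,4,5,6,7,8}→7
  placing 0:t first → 28 extensions
  placing 1:u first → 8 extensions
total linear extensions = 36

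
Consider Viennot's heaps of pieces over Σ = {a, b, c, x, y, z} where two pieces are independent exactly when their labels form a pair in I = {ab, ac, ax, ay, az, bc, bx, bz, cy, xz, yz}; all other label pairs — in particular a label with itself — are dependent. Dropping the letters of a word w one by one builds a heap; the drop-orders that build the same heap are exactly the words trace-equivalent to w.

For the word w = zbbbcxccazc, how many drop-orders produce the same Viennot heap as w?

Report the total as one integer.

1320

drop 0:z onto floor
drop 1:b onto floor
drop 2:b onto {1:b}
drop 3:b onto {2:b}
drop 4:c onto {0:z}
drop 5:x onto {4:c}
drop 6:c onto {5:x}
drop 7:c onto {6:c}
drop 8:a onto floor
drop 9:z onto {7:c}
drop 10:c onto {9:z}
ground layer = {0:z, 1:b, 8:a}
drop-orders for the pieces not yet dropped (sum over which currently-grounded one goes next):
  1 to go: {3} 1  {8} 1  {10} 1
  2 to go: {2,3} 1  {3,8} 2  {3,10} 2  {8,10} 2  {9,10} 1
  3 to go: {1,2,3} 1  {2,3,8} 3  {2,3,10} 3  {3,8,10} 6  {3,9,10} 3  {7,9,10} 1  {8,9,10} 3
  4 to go: {1,2,3,8} 4  {1,2,3,10} 4  {2,3,8,10} 12  {2,3,9,10} 6  {3,7,9,10} 4  {3,8,9,10} 12  {6,7,9,10} 1  {7,8,9,10} 4
  5 to go: {1,2,3,8,10} 20  {1,2,3,9,10} 10  {2,3,7,9,10} 10  {2,3,8,9,10} 30  {3,6,7,9,10} 5  {3,7,8,9,10} 20  {5,6,7,9,10} 1  {6,7,8,9,10} 5
  6 to go: {1,2,3,7,9,10} 20  {1,2,3,8,9,10} 60  {2,3,6,7,9,10} 15  {2,3,7,8,9,10} 60  {3,5,6,7,9,10} 6  {3,6,7,8,9,10} 30  {4,5,6,7,9,10} 1  {5,6,7,8,9,10} 6
  7 to go: {0,4,5,6,7,9,10} 1  {1,2,3,6,7,9,10} 35  {1,2,3,7,8,9,10} 140  {2,3,5,6,7,9,10} 21  {2,3,6,7,8,9,10} 105  {3,4,5,6,7,9,10} 7  {3,5,6,7,8,9,10} 42  {4,5,6,7,8,9,10} 7
  8 to go: {0,3,4,5,6,7,9,10} 8  {0,4,5,6,7,8,9,10} 8  {1,2,3,5,6,7,9,10} 56  {1,2,3,6,7,8,9,10} 280  {2,3,4,5,6,7,9,10} 28  {2,3,5,6,7,8,9,10} 168  {3,4,5,6,7,8,9,10} 56
  9 to go: {0,2,3,4,5,6,7,9,10} 36  {0,3,4,5,6,7,8,9,10} 72  {1,2,3,4,5,6,7,9,10} 84  {1,2,3,5,6,7,8,9,10} 504  {2,3,4,5,6,7,8,9,10} 252
  if 0:z drops first: 840 orders
  if 1:b drops first: 360 orders
  if 8:a drops first: 120 orders
heap linearizations: 1320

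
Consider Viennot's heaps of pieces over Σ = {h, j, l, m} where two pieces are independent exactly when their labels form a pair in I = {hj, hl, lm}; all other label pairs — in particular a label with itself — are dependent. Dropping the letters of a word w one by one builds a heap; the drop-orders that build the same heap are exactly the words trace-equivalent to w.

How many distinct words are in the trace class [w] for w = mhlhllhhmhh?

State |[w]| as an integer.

165

drop 0:m onto floor
drop 1:h onto {0:m}
drop 2:l onto floor
drop 3:h onto {1:h}
drop 4:l onto {2:l}
drop 5:l onto {4:l}
drop 6:h onto {3:h}
drop 7:h onto {6:h}
drop 8:m onto {7:h}
drop 9:h onto {8:m}
drop 10:h onto {9:h}
ground layer = {0:m, 2:l}
drop-orders for the pieces not yet dropped (sum over which currently-grounded one goes next):
  1 to go: {5} 1  {10} 1
  2 to go: {4,5} 1  {5,10} 2  {9,10} 1
  3 to go: {2,4,5} 1  {4,5,10} 3  {5,9,10} 3  {8,9,10} 1
  4 to go: {2,4,5,10} 4  {4,5,9,10} 6  {5,8,9,10} 4  {7,8,9,10} 1
  5 to go: {2,4,5,9,10} 10  {4,5,8,9,10} 10  {5,7,8,9,10} 5  {6,7,8,9,10} 1
  6 to go: {2,4,5,8,9,10} 20  {3,6,7,8,9,10} 1  {4,5,7,8,9,10} 15  {5,6,7,8,9,10} 6
  7 to go: {1,3,6,7,8,9,10} 1  {2,4,5,7,8,9,10} 35  {3,5,6,7,8,9,10} 7  {4,5,6,7,8,9,10} 21
  8 to go: {0,1,3,6,7,8,9,10} 1  {1,3,5,6,7,8,9,10} 8  {2,4,5,6,7,8,9,10} 56  {3,4,5,6,7,8,9,10} 28
  9 to go: {0,1,3,5,6,7,8,9,10} 9  {1,3,4,5,6,7,8,9,10} 36  {2,3,4,5,6,7,8,9,10} 84
  if 0:m drops first: 120 orders
  if 2:l drops first: 45 orders
heap linearizations: 165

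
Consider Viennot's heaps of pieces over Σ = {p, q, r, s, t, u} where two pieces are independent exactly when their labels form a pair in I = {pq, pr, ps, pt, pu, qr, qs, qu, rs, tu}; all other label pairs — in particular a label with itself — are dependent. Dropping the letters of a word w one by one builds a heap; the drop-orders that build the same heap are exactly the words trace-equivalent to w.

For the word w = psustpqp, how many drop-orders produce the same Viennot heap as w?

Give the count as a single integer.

0(p) covers ∅
1(s) covers ∅
2(u) covers 1:s
3(s) covers 2:u
4(t) covers 3:s
5(p) covers 0:p
6(q) covers 4:t
7(p) covers 5:p
floor of heap: 0:p, 1:s
completions by unplaced set U, small U first (add the entries for U minus each lowest piece of U):
  |U|=1: {6}:1  {7}:1
  |U|=2: {4,6}:1  {5,7}:1  {6,7}:2
  |U|=3: {0,5,7}:1  {3,4,6}:1  {4,6,7}:3  {5,6,7}:3
  |U|=4: {0,5,6,7}:4  {2,3,4,6}:1  {3,4,6,7}:4  {4,5,6,7}:6
  |U|=5: {0,4,5,6,7}:10  {1,2,3,4,6}:1  {2,3,4,6,7}:5  {3,4,5,6,7}:10
  |U|=6: {0,3,4,5,6,7}:20  {1,2,3,4,6,7}:6  {2,3,4,5,6,7}:15
  start at 0(p): 21
  start at 1(s): 35
sum over floor = 56

56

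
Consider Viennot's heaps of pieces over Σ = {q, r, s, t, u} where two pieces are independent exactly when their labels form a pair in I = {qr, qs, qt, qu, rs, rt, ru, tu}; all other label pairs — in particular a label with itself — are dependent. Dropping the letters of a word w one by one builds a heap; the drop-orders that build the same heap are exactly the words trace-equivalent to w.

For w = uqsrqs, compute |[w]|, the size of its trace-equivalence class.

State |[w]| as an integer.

60

piece 0:u — minimal
piece 1:q — minimal
piece 2:s rests on {0:u}
piece 3:r — minimal
piece 4:q rests on {1:q}
piece 5:s rests on {2:s}
minimal pieces: {0:u, 1:q, 3:r}
ways to finish when only these pieces remain (= sum over removing one remaining piece with nothing left below it):
  1 left: {3}→1  {4}→1  {5}→1
  2 left: {1,4}→1  {2,5}→1  {3,4}→2  {3,5}→2  {4,5}→2
  3 left: {0,2,5}→1  {1,3,4}→3  {1,4,5}→3  {2,3,5}→3  {2,4,5}→3  {3,4,5}→6
  4 left: {0,2,3,5}→4  {0,2,4,5}→4  {1,2,4,5}→6  {1,3,4,5}→12  {2,3,4,5}→12
  placing 0:u first → 30 extensions
  placing 1:q first → 20 extensions
  placing 3:r first → 10 extensions
total linear extensions = 60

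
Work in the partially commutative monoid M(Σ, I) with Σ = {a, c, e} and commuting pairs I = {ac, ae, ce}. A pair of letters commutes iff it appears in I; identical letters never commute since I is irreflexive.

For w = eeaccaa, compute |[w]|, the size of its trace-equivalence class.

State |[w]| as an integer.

piece 0:e — minimal
piece 1:e rests on {0:e}
piece 2:a — minimal
piece 3:c — minimal
piece 4:c rests on {3:c}
piece 5:a rests on {2:a}
piece 6:a rests on {5:a}
minimal pieces: {0:e, 2:a, 3:c}
ways to finish when only these pieces remain (= sum over removing one remaining piece with nothing left below it):
  1 left: {1}→1  {4}→1  {6}→1
  2 left: {0,1}→1  {1,4}→2  {1,6}→2  {3,4}→1  {4,6}→2  {5,6}→1
  3 left: {0,1,4}→3  {0,1,6}→3  {1,3,4}→3  {1,4,6}→6  {1,5,6}→3  {2,5,6}→1  {3,4,6}→3  {4,5,6}→3
  4 left: {0,1,3,4}→6  {0,1,4,6}→12  {0,1,5,6}→6  {1,2,5,6}→4  {1,3,4,6}→12  {1,4,5,6}→12  {2,4,5,6}→4  {3,4,5,6}→6
  5 left: {0,1,2,5,6}→10  {0,1,3,4,6}→30  {0,1,4,5,6}→30  {1,2,4,5,6}→20  {1,3,4,5,6}→30  {2,3,4,5,6}→10
  placing 0:e first → 60 extensions
  placing 2:a first → 90 extensions
  placing 3:c first → 60 extensions
total linear extensions = 210

210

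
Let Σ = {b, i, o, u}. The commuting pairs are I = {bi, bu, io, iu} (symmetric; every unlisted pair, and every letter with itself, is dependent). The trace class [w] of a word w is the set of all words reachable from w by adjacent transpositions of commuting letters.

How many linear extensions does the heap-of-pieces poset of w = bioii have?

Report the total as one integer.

drop 0:b onto floor
drop 1:i onto floor
drop 2:o onto {0:b}
drop 3:i onto {1:i}
drop 4:i onto {3:i}
ground layer = {0:b, 1:i}
drop-orders for the pieces not yet dropped (sum over which currently-grounded one goes next):
  1 to go: {2} 1  {4} 1
  2 to go: {0,2} 1  {2,4} 2  {3,4} 1
  3 to go: {0,2,4} 3  {1,3,4} 1  {2,3,4} 3
  if 0:b drops first: 4 orders
  if 1:i drops first: 6 orders
heap linearizations: 10

10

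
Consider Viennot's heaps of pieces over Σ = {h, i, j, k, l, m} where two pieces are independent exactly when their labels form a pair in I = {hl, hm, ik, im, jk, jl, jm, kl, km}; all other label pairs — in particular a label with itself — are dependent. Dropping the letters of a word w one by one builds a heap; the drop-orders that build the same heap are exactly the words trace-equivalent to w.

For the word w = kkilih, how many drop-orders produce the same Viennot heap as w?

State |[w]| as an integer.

drop 0:k onto floor
drop 1:k onto {0:k}
drop 2:i onto floor
drop 3:l onto {2:i}
drop 4:i onto {3:l}
drop 5:h onto {1:k, 4:i}
ground layer = {0:k, 2:i}
drop-orders for the pieces not yet dropped (sum over which currently-grounded one goes next):
  1 to go: {5} 1
  2 to go: {1,5} 1  {4,5} 1
  3 to go: {0,1,5} 1  {1,4,5} 2  {3,4,5} 1
  4 to go: {0,1,4,5} 3  {1,3,4,5} 3  {2,3,4,5} 1
  if 0:k drops first: 4 orders
  if 2:i drops first: 6 orders
heap linearizations: 10

10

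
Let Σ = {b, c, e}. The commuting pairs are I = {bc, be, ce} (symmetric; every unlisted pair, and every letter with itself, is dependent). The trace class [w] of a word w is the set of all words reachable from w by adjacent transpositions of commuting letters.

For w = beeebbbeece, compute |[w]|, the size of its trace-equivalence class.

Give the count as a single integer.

2310

0(b) covers ∅
1(e) covers ∅
2(e) covers 1:e
3(e) covers 2:e
4(b) covers 0:b
5(b) covers 4:b
6(b) covers 5:b
7(e) covers 3:e
8(e) covers 7:e
9(c) covers ∅
10(e) covers 8:e
floor of heap: 0:b, 1:e, 9:c
completions by unplaced set U, small U first (add the entries for U minus each lowest piece of U):
  |U|=1: {6}:1  {9}:1  {10}:1
  |U|=2: {5,6}:1  {6,9}:2  {6,10}:2  {8,10}:1  {9,10}:2
  |U|=3: {4,5,6}:1  {5,6,9}:3  {5,6,10}:3  {6,8,10}:3  {6,9,10}:6  {7,8,10}:1  {8,9,10}:3
  |U|=4: {0,4,5,6}:1  {3,7,8,10}:1  {4,5,6,9}:4  {4,5,6,10}:4  {5,6,8,10}:6  {5,6,9,10}:12  {6,7,8,10}:4  {6,8,9,10}:12  {7,8,9,10}:4
  |U|=5: {0,4,5,6,9}:5  {0,4,5,6,10}:5  {2,3,7,8,10}:1  {3,6,7,8,10}:5  {3,7,8,9,10}:5  {4,5,6,8,10}:10  {4,5,6,9,10}:20  {5,6,7,8,10}:10  {5,6,8,9,10}:30  {6,7,8,9,10}:20
  |U|=6: {0,4,5,6,8,10}:15  {0,4,5,6,9,10}:30  {1,2,3,7,8,10}:1  {2,3,6,7,8,10}:6  {2,3,7,8,9,10}:6  {3,5,6,7,8,10}:15  {3,6,7,8,9,10}:30  {4,5,6,7,8,10}:20  {4,5,6,8,9,10}:60  {5,6,7,8,9,10}:60
  |U|=7: {0,4,5,6,7,8,10}:35  {0,4,5,6,8,9,10}:105  {1,2,3,6,7,8,10}:7  {1,2,3,7,8,9,10}:7  {2,3,5,6,7,8,10}:21  {2,3,6,7,8,9,10}:42  {3,4,5,6,7,8,10}:35  {3,5,6,7,8,9,10}:105  {4,5,6,7,8,9,10}:140
  |U|=8: {0,3,4,5,6,7,8,10}:70  {0,4,5,6,7,8,9,10}:280  {1,2,3,5,6,7,8,10}:28  {1,2,3,6,7,8,9,10}:56  {2,3,4,5,6,7,8,10}:56  {2,3,5,6,7,8,9,10}:168  {3,4,5,6,7,8,9,10}:280
  |U|=9: {0,2,3,4,5,6,7,8,10}:126  {0,3,4,5,6,7,8,9,10}:630  {1,2,3,4,5,6,7,8,10}:84  {1,2,3,5,6,7,8,9,10}:252  {2,3,4,5,6,7,8,9,10}:504
  start at 0(b): 840
  start at 1(e): 1260
  start at 9(c): 210
sum over floor = 2310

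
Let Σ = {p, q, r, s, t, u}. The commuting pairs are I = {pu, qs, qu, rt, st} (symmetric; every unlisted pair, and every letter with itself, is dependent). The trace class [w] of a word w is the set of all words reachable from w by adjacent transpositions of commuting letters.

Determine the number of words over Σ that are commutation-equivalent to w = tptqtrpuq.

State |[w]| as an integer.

drop 0:t onto floor
drop 1:p onto {0:t}
drop 2:t onto {1:p}
drop 3:q onto {2:t}
drop 4:t onto {3:q}
drop 5:r onto {3:q}
drop 6:p onto {4:t, 5:r}
drop 7:u onto {4:t, 5:r}
drop 8:q onto {6:p}
ground layer = {0:t}
drop-orders for the pieces not yet dropped (sum over which currently-grounded one goes next):
  1 to go: {7} 1  {8} 1
  2 to go: {6,8} 1  {7,8} 2
  3 to go: {6,7,8} 3
  4 to go: {4,6,7,8} 3  {5,6,7,8} 3
  5 to go: {4,5,6,7,8} 6
  6 to go: {3,4,5,6,7,8} 6
  7 to go: {2,3,4,5,6,7,8} 6
  if 0:t drops first: 6 orders

6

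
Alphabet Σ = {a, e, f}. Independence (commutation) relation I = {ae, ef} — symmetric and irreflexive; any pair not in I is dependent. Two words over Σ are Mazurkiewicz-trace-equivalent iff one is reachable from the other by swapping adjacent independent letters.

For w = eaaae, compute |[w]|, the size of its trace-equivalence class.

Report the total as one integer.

10

piece 0:e — minimal
piece 1:a — minimal
piece 2:a rests on {1:a}
piece 3:a rests on {2:a}
piece 4:e rests on {0:e}
minimal pieces: {0:e, 1:a}
ways to finish when only these pieces remain (= sum over removing one remaining piece with nothing left below it):
  1 left: {3}→1  {4}→1
  2 left: {0,4}→1  {2,3}→1  {3,4}→2
  3 left: {0,3,4}→3  {1,2,3}→1  {2,3,4}→3
  placing 0:e first → 4 extensions
  placing 1:a first → 6 extensions
total linear extensions = 10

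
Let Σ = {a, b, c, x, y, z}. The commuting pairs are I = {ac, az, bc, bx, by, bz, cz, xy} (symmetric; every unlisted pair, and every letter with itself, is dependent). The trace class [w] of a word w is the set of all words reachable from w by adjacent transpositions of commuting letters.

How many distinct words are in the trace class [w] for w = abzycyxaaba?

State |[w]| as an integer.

piece 0:a — minimal
piece 1:b rests on {0:a}
piece 2:z — minimal
piece 3:y rests on {0:a, 2:z}
piece 4:c rests on {3:y}
piece 5:y rests on {4:c}
piece 6:x rests on {4:c}
piece 7:a rests on {1:b, 5:y, 6:x}
piece 8:a rests on {7:a}
piece 9:b rests on {8:a}
piece 10:a rests on {9:b}
minimal pieces: {0:a, 2:z}
ways to finish when only these pieces remain (= sum over removing one remaining piece with nothing left below it):
  1 left: {10}→1
  2 left: {9,10}→1
  3 left: {8,9,10}→1
  4 left: {7,8,9,10}→1
  5 left: {1,7,8,9,10}→1  {5,7,8,9,10}→1  {6,7,8,9,10}→1
  6 left: {1,5,7,8,9,10}→2  {1,6,7,8,9,10}→2  {5,6,7,8,9,10}→2
  7 left: {1,5,6,7,8,9,10}→6  {4,5,6,7,8,9,10}→2
  8 left: {1,4,5,6,7,8,9,10}→8  {3,4,5,6,7,8,9,10}→2
  9 left: {1,3,4,5,6,7,8,9,10}→10  {2,3,4,5,6,7,8,9,10}→2
  placing 0:a first → 12 extensions
  placing 2:z first → 10 extensions
total linear extensions = 22

22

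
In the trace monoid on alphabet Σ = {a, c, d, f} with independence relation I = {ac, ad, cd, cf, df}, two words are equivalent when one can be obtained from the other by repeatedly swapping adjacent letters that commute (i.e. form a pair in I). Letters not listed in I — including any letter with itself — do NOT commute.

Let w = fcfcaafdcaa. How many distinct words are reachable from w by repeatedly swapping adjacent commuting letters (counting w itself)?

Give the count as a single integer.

0(f) covers ∅
1(c) covers ∅
2(f) covers 0:f
3(c) covers 1:c
4(a) covers 2:f
5(a) covers 4:a
6(f) covers 5:a
7(d) covers ∅
8(c) covers 3:c
9(a) covers 6:f
10(a) covers 9:a
floor of heap: 0:f, 1:c, 7:d
completions by unplaced set U, small U first (add the entries for U minus each lowest piece of U):
  |U|=1: {7}:1  {8}:1  {10}:1
  |U|=2: {3,8}:1  {7,8}:2  {7,10}:2  {8,10}:2  {9,10}:1
  |U|=3: {1,3,8}:1  {3,7,8}:3  {3,8,10}:3  {6,9,10}:1  {7,8,10}:6  {7,9,10}:3  {8,9,10}:3
  |U|=4: {1,3,7,8}:4  {1,3,8,10}:4  {3,7,8,10}:12  {3,8,9,10}:6  {5,6,9,10}:1  {6,7,9,10}:4  {6,8,9,10}:4  {7,8,9,10}:12
  |U|=5: {1,3,7,8,10}:20  {1,3,8,9,10}:10  {3,6,8,9,10}:10  {3,7,8,9,10}:30  {4,5,6,9,10}:1  {5,6,7,9,10}:5  {5,6,8,9,10}:5  {6,7,8,9,10}:20
  |U|=6: {1,3,6,8,9,10}:20  {1,3,7,8,9,10}:60  {2,4,5,6,9,10}:1  {3,5,6,8,9,10}:15  {3,6,7,8,9,10}:60  {4,5,6,7,9,10}:6  {4,5,6,8,9,10}:6  {5,6,7,8,9,10}:30
  |U|=7: {0,2,4,5,6,9,10}:1  {1,3,5,6,8,9,10}:35  {1,3,6,7,8,9,10}:140  {2,4,5,6,7,9,10}:7  {2,4,5,6,8,9,10}:7  {3,4,5,6,8,9,10}:21  {3,5,6,7,8,9,10}:105  {4,5,6,7,8,9,10}:42
  |U|=8: {0,2,4,5,6,7,9,10}:8  {0,2,4,5,6,8,9,10}:8  {1,3,4,5,6,8,9,10}:56  {1,3,5,6,7,8,9,10}:280  {2,3,4,5,6,8,9,10}:28  {2,4,5,6,7,8,9,10}:56  {3,4,5,6,7,8,9,10}:168
  |U|=9: {0,2,3,4,5,6,8,9,10}:36  {0,2,4,5,6,7,8,9,10}:72  {1,2,3,4,5,6,8,9,10}:84  {1,3,4,5,6,7,8,9,10}:504  {2,3,4,5,6,7,8,9,10}:252
  start at 0(f): 840
  start at 1(c): 360
  start at 7(d): 120
sum over floor = 1320

1320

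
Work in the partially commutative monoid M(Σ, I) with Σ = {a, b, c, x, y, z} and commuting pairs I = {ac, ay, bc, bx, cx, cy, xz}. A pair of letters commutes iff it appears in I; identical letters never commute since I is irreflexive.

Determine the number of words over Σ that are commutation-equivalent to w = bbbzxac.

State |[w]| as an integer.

piece 0:b — minimal
piece 1:b rests on {0:b}
piece 2:b rests on {1:b}
piece 3:z rests on {2:b}
piece 4:x — minimal
piece 5:a rests on {3:z, 4:x}
piece 6:c rests on {3:z}
minimal pieces: {0:b, 4:x}
ways to finish when only these pieces remain (= sum over removing one remaining piece with nothing left below it):
  1 left: {5}→1  {6}→1
  2 left: {4,5}→1  {5,6}→2
  3 left: {3,5,6}→2  {4,5,6}→3
  4 left: {2,3,5,6}→2  {3,4,5,6}→5
  5 left: {1,2,3,5,6}→2  {2,3,4,5,6}→7
  placing 0:b first → 9 extensions
  placing 4:x first → 2 extensions
total linear extensions = 11

11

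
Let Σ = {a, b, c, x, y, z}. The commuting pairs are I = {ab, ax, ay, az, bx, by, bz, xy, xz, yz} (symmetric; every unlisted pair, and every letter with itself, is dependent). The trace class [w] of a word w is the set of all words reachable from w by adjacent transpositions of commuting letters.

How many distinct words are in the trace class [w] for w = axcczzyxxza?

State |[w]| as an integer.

0(a) covers ∅
1(x) covers ∅
2(c) covers 0:a, 1:x
3(c) covers 2:c
4(z) covers 3:c
5(z) covers 4:z
6(y) covers 3:c
7(x) covers 3:c
8(x) covers 7:x
9(z) covers 5:z
10(a) covers 3:c
floor of heap: 0:a, 1:x
completions by unplaced set U, small U first (add the entries for U minus each lowest piece of U):
  |U|=1: {6}:1  {8}:1  {9}:1  {10}:1
  |U|=2: {5,9}:1  {6,8}:2  {6,9}:2  {6,10}:2  {7,8}:1  {8,9}:2  {8,10}:2  {9,10}:2
  |U|=3: {4,5,9}:1  {5,6,9}:3  {5,8,9}:3  {5,9,10}:3  {6,7,8}:3  {6,8,9}:6  {6,8,10}:6  {6,9,10}:6  {7,8,9}:3  {7,8,10}:3  {8,9,10}:6
  |U|=4: {4,5,6,9}:4  {4,5,8,9}:4  {4,5,9,10}:4  {5,6,8,9}:12  {5,6,9,10}:12  {5,7,8,9}:6  {5,8,9,10}:12  {6,7,8,9}:12  {6,7,8,10}:12  {6,8,9,10}:24  {7,8,9,10}:12
  |U|=5: {4,5,6,8,9}:20  {4,5,6,9,10}:20  {4,5,7,8,9}:10  {4,5,8,9,10}:20  {5,6,7,8,9}:30  {5,6,8,9,10}:60  {5,7,8,9,10}:30  {6,7,8,9,10}:60
  |U|=6: {4,5,6,7,8,9}:60  {4,5,6,8,9,10}:120  {4,5,7,8,9,10}:60  {5,6,7,8,9,10}:180
  |U|=7: {4,5,6,7,8,9,10}:420
  |U|=8: {3,4,5,6,7,8,9,10}:420
  |U|=9: {2,3,4,5,6,7,8,9,10}:420
  start at 0(a): 420
  start at 1(x): 420
sum over floor = 840

840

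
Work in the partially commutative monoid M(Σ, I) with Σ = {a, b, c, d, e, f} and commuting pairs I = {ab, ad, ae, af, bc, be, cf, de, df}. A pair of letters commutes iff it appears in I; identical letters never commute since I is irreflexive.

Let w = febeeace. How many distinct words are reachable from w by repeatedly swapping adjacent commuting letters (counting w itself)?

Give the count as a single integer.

34

piece 0:f — minimal
piece 1:e rests on {0:f}
piece 2:b rests on {0:f}
piece 3:e rests on {1:e}
piece 4:e rests on {3:e}
piece 5:a — minimal
piece 6:c rests on {4:e, 5:a}
piece 7:e rests on {6:c}
minimal pieces: {0:f, 5:a}
ways to finish when only these pieces remain (= sum over removing one remaining piece with nothing left below it):
  1 left: {2}→1  {7}→1
  2 left: {2,7}→2  {6,7}→1
  3 left: {2,6,7}→3  {4,6,7}→1  {5,6,7}→1
  4 left: {2,4,6,7}→4  {2,5,6,7}→4  {3,4,6,7}→1  {4,5,6,7}→2
  5 left: {1,3,4,6,7}→1  {2,3,4,6,7}→5  {2,4,5,6,7}→10  {3,4,5,6,7}→3
  6 left: {1,2,3,4,6,7}→6  {1,3,4,5,6,7}→4  {2,3,4,5,6,7}→18
  placing 0:f first → 28 extensions
  placing 5:a first → 6 extensions
total linear extensions = 34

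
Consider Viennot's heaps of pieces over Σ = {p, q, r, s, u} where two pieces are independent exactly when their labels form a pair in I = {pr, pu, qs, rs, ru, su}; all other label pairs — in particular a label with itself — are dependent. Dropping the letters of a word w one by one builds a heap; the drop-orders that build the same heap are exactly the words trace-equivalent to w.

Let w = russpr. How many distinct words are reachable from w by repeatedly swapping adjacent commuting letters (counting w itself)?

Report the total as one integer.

60

0(r) covers ∅
1(u) covers ∅
2(s) covers ∅
3(s) covers 2:s
4(p) covers 3:s
5(r) covers 0:r
floor of heap: 0:r, 1:u, 2:s
completions by unplaced set U, small U first (add the entries for U minus each lowest piece of U):
  |U|=1: {1}:1  {4}:1  {5}:1
  |U|=2: {0,5}:1  {1,4}:2  {1,5}:2  {3,4}:1  {4,5}:2
  |U|=3: {0,1,5}:3  {0,4,5}:3  {1,3,4}:3  {1,4,5}:6  {2,3,4}:1  {3,4,5}:3
  |U|=4: {0,1,4,5}:12  {0,3,4,5}:6  {1,2,3,4}:4  {1,3,4,5}:12  {2,3,4,5}:4
  start at 0(r): 20
  start at 1(u): 10
  start at 2(s): 30
sum over floor = 60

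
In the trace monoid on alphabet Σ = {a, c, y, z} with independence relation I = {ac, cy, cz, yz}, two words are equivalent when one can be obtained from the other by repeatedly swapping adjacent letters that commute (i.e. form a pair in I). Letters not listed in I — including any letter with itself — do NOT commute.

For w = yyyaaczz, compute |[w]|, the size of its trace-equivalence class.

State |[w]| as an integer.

drop 0:y onto floor
drop 1:y onto {0:y}
drop 2:y onto {1:y}
drop 3:a onto {2:y}
drop 4:a onto {3:a}
drop 5:c onto floor
drop 6:z onto {4:a}
drop 7:z onto {6:z}
ground layer = {0:y, 5:c}
drop-orders for the pieces not yet dropped (sum over which currently-grounded one goes next):
  1 to go: {5} 1  {7} 1
  2 to go: {5,7} 2  {6,7} 1
  3 to go: {4,6,7} 1  {5,6,7} 3
  4 to go: {3,4,6,7} 1  {4,5,6,7} 4
  5 to go: {2,3,4,6,7} 1  {3,4,5,6,7} 5
  6 to go: {1,2,3,4,6,7} 1  {2,3,4,5,6,7} 6
  if 0:y drops first: 7 orders
  if 5:c drops first: 1 orders
heap linearizations: 8

8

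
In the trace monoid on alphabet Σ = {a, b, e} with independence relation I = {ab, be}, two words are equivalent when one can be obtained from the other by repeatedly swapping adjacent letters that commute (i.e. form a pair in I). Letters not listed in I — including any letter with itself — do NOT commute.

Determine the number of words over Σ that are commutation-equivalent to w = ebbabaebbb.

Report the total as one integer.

210

piece 0:e — minimal
piece 1:b — minimal
piece 2:b rests on {1:b}
piece 3:a rests on {0:e}
piece 4:b rests on {2:b}
piece 5:a rests on {3:a}
piece 6:e rests on {5:a}
piece 7:b rests on {4:b}
piece 8:b rests on {7:b}
piece 9:b rests on {8:b}
minimal pieces: {0:e, 1:b}
ways to finish when only these pieces remain (= sum over removing one remaining piece with nothing left below it):
  1 left: {6}→1  {9}→1
  2 left: {5,6}→1  {6,9}→2  {8,9}→1
  3 left: {3,5,6}→1  {5,6,9}→3  {6,8,9}→3  {7,8,9}→1
  4 left: {0,3,5,6}→1  {3,5,6,9}→4  {4,7,8,9}→1  {5,6,8,9}→6  {6,7,8,9}→4
  5 left: {0,3,5,6,9}→5  {2,4,7,8,9}→1  {3,5,6,8,9}→10  {4,6,7,8,9}→5  {5,6,7,8,9}→10
  6 left: {0,3,5,6,8,9}→15  {1,2,4,7,8,9}→1  {2,4,6,7,8,9}→6  {3,5,6,7,8,9}→20  {4,5,6,7,8,9}→15
  7 left: {0,3,5,6,7,8,9}→35  {1,2,4,6,7,8,9}→7  {2,4,5,6,7,8,9}→21  {3,4,5,6,7,8,9}→35
  8 left: {0,3,4,5,6,7,8,9}→70  {1,2,4,5,6,7,8,9}→28  {2,3,4,5,6,7,8,9}→56
  placing 0:e first → 84 extensions
  placing 1:b first → 126 extensions
total linear extensions = 210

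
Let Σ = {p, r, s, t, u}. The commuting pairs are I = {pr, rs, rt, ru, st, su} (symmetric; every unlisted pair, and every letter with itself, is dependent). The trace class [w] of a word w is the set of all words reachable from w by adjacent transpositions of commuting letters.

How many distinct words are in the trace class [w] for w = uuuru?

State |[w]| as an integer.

5

#0=u has no predecessor
#1=u depends on [0:u]
#2=u depends on [1:u]
#3=r has no predecessor
#4=u depends on [2:u]
sources: [0:u, 3:r]
N(rest) = Σ N(rest − s) over sources s of rest; N(one piece) = 1:
  size 1 → [3]=1  [4]=1
  size 2 → [2,4]=1  [3,4]=2
  size 3 → [1,2,4]=1  [2,3,4]=3
  first=0(u) contributes 4
  first=3(r) contributes 1
|[w]| = 5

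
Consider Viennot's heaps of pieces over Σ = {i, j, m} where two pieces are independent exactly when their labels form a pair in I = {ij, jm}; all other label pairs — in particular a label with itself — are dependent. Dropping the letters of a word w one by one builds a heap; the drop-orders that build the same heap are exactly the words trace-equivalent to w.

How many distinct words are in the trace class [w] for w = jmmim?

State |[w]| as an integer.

5

drop 0:j onto floor
drop 1:m onto floor
drop 2:m onto {1:m}
drop 3:i onto {2:m}
drop 4:m onto {3:i}
ground layer = {0:j, 1:m}
drop-orders for the pieces not yet dropped (sum over which currently-grounded one goes next):
  1 to go: {0} 1  {4} 1
  2 to go: {0,4} 2  {3,4} 1
  3 to go: {0,3,4} 3  {2,3,4} 1
  if 0:j drops first: 1 orders
  if 1:m drops first: 4 orders
heap linearizations: 5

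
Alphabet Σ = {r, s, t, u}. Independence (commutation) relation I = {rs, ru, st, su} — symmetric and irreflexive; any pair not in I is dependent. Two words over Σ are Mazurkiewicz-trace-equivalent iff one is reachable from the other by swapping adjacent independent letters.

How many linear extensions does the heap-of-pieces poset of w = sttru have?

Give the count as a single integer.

10

#0=s has no predecessor
#1=t has no predecessor
#2=t depends on [1:t]
#3=r depends on [2:t]
#4=u depends on [2:t]
sources: [0:s, 1:t]
N(rest) = Σ N(rest − s) over sources s of rest; N(one piece) = 1:
  size 1 → [0]=1  [3]=1  [4]=1
  size 2 → [0,3]=2  [0,4]=2  [3,4]=2
  size 3 → [0,3,4]=6  [2,3,4]=2
  first=0(s) contributes 2
  first=1(t) contributes 8
|[w]| = 10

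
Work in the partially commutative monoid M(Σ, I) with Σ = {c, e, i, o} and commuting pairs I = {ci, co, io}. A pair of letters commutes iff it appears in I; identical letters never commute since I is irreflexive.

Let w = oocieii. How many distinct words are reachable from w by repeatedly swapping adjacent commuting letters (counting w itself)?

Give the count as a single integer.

0(o) covers ∅
1(o) covers 0:o
2(c) covers ∅
3(i) covers ∅
4(e) covers 1:o, 2:c, 3:i
5(i) covers 4:e
6(i) covers 5:i
floor of heap: 0:o, 2:c, 3:i
completions by unplaced set U, small U first (add the entries for U minus each lowest piece of U):
  |U|=1: {6}:1
  |U|=2: {5,6}:1
  |U|=3: {4,5,6}:1
  |U|=4: {1,4,5,6}:1  {2,4,5,6}:1  {3,4,5,6}:1
  |U|=5: {0,1,4,5,6}:1  {1,2,4,5,6}:2  {1,3,4,5,6}:2  {2,3,4,5,6}:2
  start at 0(o): 6
  start at 2(c): 3
  start at 3(i): 3
sum over floor = 12

12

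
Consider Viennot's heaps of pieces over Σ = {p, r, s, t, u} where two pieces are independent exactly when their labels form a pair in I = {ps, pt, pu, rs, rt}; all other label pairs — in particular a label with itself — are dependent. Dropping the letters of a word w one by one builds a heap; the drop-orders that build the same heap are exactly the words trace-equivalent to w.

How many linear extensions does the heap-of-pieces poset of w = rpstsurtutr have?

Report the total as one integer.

drop 0:r onto floor
drop 1:p onto {0:r}
drop 2:s onto floor
drop 3:t onto {2:s}
drop 4:s onto {3:t}
drop 5:u onto {0:r, 4:s}
drop 6:r onto {1:p, 5:u}
drop 7:t onto {5:u}
drop 8:u onto {6:r, 7:t}
drop 9:t onto {8:u}
drop 10:r onto {8:u}
ground layer = {0:r, 2:s}
drop-orders for the pieces not yet dropped (sum over which currently-grounded one goes next):
  1 to go: {9} 1  {10} 1
  2 to go: {9,10} 2
  3 to go: {8,9,10} 2
  4 to go: {6,8,9,10} 2  {7,8,9,10} 2
  5 to go: {1,6,8,9,10} 2  {6,7,8,9,10} 4
  6 to go: {1,6,7,8,9,10} 6  {5,6,7,8,9,10} 4
  7 to go: {1,5,6,7,8,9,10} 10  {4,5,6,7,8,9,10} 4
  8 to go: {0,1,5,6,7,8,9,10} 10  {1,4,5,6,7,8,9,10} 14  {3,4,5,6,7,8,9,10} 4
  9 to go: {0,1,4,5,6,7,8,9,10} 24  {1,3,4,5,6,7,8,9,10} 18  {2,3,4,5,6,7,8,9,10} 4
  if 0:r drops first: 22 orders
  if 2:s drops first: 42 orders
heap linearizations: 64

64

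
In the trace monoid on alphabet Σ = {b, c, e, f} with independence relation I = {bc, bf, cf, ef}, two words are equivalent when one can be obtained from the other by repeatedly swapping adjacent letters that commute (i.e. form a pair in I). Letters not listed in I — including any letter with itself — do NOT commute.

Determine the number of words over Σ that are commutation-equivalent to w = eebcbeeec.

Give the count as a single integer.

0(e) covers ∅
1(e) covers 0:e
2(b) covers 1:e
3(c) covers 1:e
4(b) covers 2:b
5(e) covers 3:c, 4:b
6(e) covers 5:e
7(e) covers 6:e
8(c) covers 7:e
floor of heap: 0:e
completions by unplaced set U, small U first (add the entries for U minus each lowest piece of U):
  |U|=1: {8}:1
  |U|=2: {7,8}:1
  |U|=3: {6,7,8}:1
  |U|=4: {5,6,7,8}:1
  |U|=5: {3,5,6,7,8}:1  {4,5,6,7,8}:1
  |U|=6: {2,4,5,6,7,8}:1  {3,4,5,6,7,8}:2
  |U|=7: {2,3,4,5,6,7,8}:3
  start at 0(e): 3

3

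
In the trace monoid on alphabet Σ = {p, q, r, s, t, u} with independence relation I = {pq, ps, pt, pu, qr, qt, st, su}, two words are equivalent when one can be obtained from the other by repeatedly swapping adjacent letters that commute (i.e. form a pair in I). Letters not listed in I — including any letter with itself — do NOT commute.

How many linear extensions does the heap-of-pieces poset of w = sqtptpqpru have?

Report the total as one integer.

piece 0:s — minimal
piece 1:q rests on {0:s}
piece 2:t — minimal
piece 3:p — minimal
piece 4:t rests on {2:t}
piece 5:p rests on {3:p}
piece 6:q rests on {1:q}
piece 7:p rests on {5:p}
piece 8:r rests on {0:s, 4:t, 7:p}
piece 9:u rests on {6:q, 8:r}
minimal pieces: {0:s, 2:t, 3:p}
ways to finish when only these pieces remain (= sum over removing one remaining piece with nothing left below it):
  1 left: {9}→1
  2 left: {6,9}→1  {8,9}→1
  3 left: {1,6,9}→1  {4,8,9}→1  {6,8,9}→2  {7,8,9}→1
  4 left: {1,6,8,9}→3  {2,4,8,9}→1  {4,6,8,9}→3  {4,7,8,9}→2  {5,7,8,9}→1  {6,7,8,9}→3
  5 left: {0,1,6,8,9}→3  {1,4,6,8,9}→6  {1,6,7,8,9}→6  {2,4,6,8,9}→4  {2,4,7,8,9}→3  {3,5,7,8,9}→1  {4,5,7,8,9}→3  {4,6,7,8,9}→8  {5,6,7,8,9}→4
  6 left: {0,1,4,6,8,9}→9  {0,1,6,7,8,9}→9  {1,2,4,6,8,9}→10  {1,4,6,7,8,9}→20  {1,5,6,7,8,9}→10  {2,4,5,7,8,9}→6  {2,4,6,7,8,9}→15  {3,4,5,7,8,9}→4  {3,5,6,7,8,9}→5  {4,5,6,7,8,9}→15
  7 left: {0,1,2,4,6,8,9}→19  {0,1,4,6,7,8,9}→38  {0,1,5,6,7,8,9}→19  {1,2,4,6,7,8,9}→45  {1,3,5,6,7,8,9}→15  {1,4,5,6,7,8,9}→45  {2,3,4,5,7,8,9}→10  {2,4,5,6,7,8,9}→36  {3,4,5,6,7,8,9}→24
  8 left: {0,1,2,4,6,7,8,9}→102  {0,1,3,5,6,7,8,9}→34  {0,1,4,5,6,7,8,9}→102  {1,2,4,5,6,7,8,9}→126  {1,3,4,5,6,7,8,9}→84  {2,3,4,5,6,7,8,9}→70
  placing 0:s first → 280 extensions
  placing 2:t first → 220 extensions
  placing 3:p first → 330 extensions
total linear extensions = 830

830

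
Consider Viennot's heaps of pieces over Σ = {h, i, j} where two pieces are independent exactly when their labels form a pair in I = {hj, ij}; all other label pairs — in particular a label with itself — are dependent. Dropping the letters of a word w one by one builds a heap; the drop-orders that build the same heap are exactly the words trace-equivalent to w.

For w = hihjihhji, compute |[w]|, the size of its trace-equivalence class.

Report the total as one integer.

drop 0:h onto floor
drop 1:i onto {0:h}
drop 2:h onto {1:i}
drop 3:j onto floor
drop 4:i onto {2:h}
drop 5:h onto {4:i}
drop 6:h onto {5:h}
drop 7:j onto {3:j}
drop 8:i onto {6:h}
ground layer = {0:h, 3:j}
drop-orders for the pieces not yet dropped (sum over which currently-grounded one goes next):
  1 to go: {7} 1  {8} 1
  2 to go: {3,7} 1  {6,8} 1  {7,8} 2
  3 to go: {3,7,8} 3  {5,6,8} 1  {6,7,8} 3
  4 to go: {3,6,7,8} 6  {4,5,6,8} 1  {5,6,7,8} 4
  5 to go: {2,4,5,6,8} 1  {3,5,6,7,8} 10  {4,5,6,7,8} 5
  6 to go: {1,2,4,5,6,8} 1  {2,4,5,6,7,8} 6  {3,4,5,6,7,8} 15
  7 to go: {0,1,2,4,5,6,8} 1  {1,2,4,5,6,7,8} 7  {2,3,4,5,6,7,8} 21
  if 0:h drops first: 28 orders
  if 3:j drops first: 8 orders
heap linearizations: 36

36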